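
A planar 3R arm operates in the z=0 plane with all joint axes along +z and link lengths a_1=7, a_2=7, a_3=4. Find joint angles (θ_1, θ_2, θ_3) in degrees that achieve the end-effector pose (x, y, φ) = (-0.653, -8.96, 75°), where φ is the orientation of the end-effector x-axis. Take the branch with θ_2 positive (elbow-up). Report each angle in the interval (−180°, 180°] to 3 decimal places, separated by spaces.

-120.000 44.999 150.001

wrist centre = target − a_3·(cos φ, sin φ) = (-1.6883, -12.8237)
cos θ_2 = (167.2976−7²−7²)/(2·7·7) = 0.7071; θ_2 = 44.9990° (elbow-up)
β = atan2(-12.8237,-1.6883) = -97.5000°; ψ = atan2(4.9497,11.9498) = 22.4995°
θ_1 = β − ψ = -119.9995°
θ_3 = φ − θ_1 − θ_2 = 150.0005° (wrapped to (-180°,180°])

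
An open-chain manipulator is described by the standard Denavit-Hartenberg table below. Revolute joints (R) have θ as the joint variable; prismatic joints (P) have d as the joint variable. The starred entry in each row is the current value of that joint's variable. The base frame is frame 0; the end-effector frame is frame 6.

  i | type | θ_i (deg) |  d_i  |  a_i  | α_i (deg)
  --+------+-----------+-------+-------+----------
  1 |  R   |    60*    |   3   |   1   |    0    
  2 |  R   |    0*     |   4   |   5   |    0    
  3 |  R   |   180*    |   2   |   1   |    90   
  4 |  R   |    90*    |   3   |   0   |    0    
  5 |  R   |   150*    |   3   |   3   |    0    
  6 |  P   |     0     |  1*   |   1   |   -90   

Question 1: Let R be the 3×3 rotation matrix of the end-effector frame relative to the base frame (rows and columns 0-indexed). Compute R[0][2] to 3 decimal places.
End-effector z-axis (col 2 of R) = (-0.4330,-0.7500,-0.5000)
R[0][2] = -0.4330

-0.433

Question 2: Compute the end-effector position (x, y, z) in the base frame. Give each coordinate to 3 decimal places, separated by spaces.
-2.562 9.562 5.536

after link 1: o_1 = (0.5000, 0.8660, 3.0000)
after link 2: o_2 = (3.0000, 5.1962, 7.0000)
after link 3: o_3 = (2.5000, 4.3301, 9.0000)
after link 4: o_4 = (-0.0981, 5.8301, 9.0000)
after link 5: o_5 = (-1.9462, 8.6292, 6.4019)
after link 6: o_6 = (-2.5622, 9.5622, 5.5359)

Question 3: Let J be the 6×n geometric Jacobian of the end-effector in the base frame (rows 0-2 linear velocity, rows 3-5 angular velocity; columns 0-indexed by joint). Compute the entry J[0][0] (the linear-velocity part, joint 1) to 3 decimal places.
axis z_0 = ẑ; lever o_n−o_0 = (-2.5622,9.5622,5.5359)
cross product → J_v[:, 0] = (-9.5622,-2.5622,0.0000)
J_ω[:, 0] = z_0
entry J[0][0] = -9.5622

-9.562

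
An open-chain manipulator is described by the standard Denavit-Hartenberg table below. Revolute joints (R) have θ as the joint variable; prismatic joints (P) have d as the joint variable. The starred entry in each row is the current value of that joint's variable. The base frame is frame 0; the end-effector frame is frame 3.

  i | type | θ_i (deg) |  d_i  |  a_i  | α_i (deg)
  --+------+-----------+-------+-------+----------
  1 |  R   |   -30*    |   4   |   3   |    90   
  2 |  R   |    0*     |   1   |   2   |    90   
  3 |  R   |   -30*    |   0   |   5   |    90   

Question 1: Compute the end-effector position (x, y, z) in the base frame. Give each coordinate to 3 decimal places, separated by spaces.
8.830 -3.366 4.000

after link 1: o_1 = (2.5981, -1.5000, 4.0000)
after link 2: o_2 = (3.8301, -3.3660, 4.0000)
after link 3: o_3 = (8.8301, -3.3660, 4.0000)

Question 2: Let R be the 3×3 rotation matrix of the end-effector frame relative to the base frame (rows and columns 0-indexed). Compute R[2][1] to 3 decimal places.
-1.000

End-effector y-axis (col 1 of R) = (-0.0000,-0.0000,-1.0000)
R[2][1] = -1.0000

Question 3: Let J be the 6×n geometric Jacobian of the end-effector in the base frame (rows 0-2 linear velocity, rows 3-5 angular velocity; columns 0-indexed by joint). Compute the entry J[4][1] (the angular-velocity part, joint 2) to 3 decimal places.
axis z_1 = (-0.5000,-0.8660,0.0000); lever o_n−o_1 = (6.2321,-1.8660,-0.0000)
cross product → J_v[:, 1] = (0.0000,0.0000,6.3301)
J_ω[:, 1] = z_1
entry J[4][1] = -0.8660

-0.866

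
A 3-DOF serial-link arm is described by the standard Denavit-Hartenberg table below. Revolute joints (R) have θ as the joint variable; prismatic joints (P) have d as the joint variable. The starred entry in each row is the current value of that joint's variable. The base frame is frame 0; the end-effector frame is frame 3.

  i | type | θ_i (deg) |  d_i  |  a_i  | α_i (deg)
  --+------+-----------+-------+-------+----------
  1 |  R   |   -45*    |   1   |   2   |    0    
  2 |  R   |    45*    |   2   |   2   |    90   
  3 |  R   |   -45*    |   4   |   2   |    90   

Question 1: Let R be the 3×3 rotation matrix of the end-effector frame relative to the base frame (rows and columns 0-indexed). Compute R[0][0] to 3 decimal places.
0.707

End-effector x-axis (col 0 of R) = (0.7071,-0.0000,-0.7071)
R[0][0] = 0.7071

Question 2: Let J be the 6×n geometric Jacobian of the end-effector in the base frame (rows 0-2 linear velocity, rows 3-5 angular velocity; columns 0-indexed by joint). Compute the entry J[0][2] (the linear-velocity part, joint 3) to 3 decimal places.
axis z_2 = (0.0000,-1.0000,0.0000); lever o_n−o_2 = (1.4142,-4.0000,-1.4142)
cross product → J_v[:, 2] = (1.4142,0.0000,1.4142)
J_ω[:, 2] = z_2
entry J[0][2] = 1.4142

1.414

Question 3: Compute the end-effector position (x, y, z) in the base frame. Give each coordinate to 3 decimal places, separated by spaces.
after link 1: o_1 = (1.4142, -1.4142, 1.0000)
after link 2: o_2 = (3.4142, -1.4142, 3.0000)
after link 3: o_3 = (4.8284, -5.4142, 1.5858)

4.828 -5.414 1.586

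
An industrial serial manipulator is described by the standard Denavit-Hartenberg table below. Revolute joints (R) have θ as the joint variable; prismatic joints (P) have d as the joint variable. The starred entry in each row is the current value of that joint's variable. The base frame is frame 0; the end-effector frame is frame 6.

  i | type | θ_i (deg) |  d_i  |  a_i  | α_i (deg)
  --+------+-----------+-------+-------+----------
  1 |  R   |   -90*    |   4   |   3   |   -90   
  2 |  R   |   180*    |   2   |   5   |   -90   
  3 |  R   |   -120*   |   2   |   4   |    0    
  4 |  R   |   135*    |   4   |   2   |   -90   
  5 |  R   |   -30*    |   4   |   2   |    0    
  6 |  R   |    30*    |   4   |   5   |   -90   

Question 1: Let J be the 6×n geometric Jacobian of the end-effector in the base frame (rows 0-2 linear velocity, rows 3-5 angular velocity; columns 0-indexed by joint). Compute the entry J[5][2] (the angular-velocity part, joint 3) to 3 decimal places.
1.000

axis z_2 = (-0.0000,0.0000,1.0000); lever o_n−o_2 = (-6.5233,4.3640,7.0000)
cross product → J_v[:, 2] = (-4.3640,-6.5233,0.0000)
J_ω[:, 2] = z_2
entry J[5][2] = 1.0000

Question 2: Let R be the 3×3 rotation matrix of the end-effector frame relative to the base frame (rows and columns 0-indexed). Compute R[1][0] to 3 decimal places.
End-effector x-axis (col 0 of R) = (-0.2588,0.9659,-0.0000)
R[1][0] = 0.9659

0.966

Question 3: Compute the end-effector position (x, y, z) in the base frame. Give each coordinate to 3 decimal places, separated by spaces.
after link 1: o_1 = (0.0000, -3.0000, 4.0000)
after link 2: o_2 = (2.0000, 2.0000, 4.0000)
after link 3: o_3 = (5.4641, 0.0000, 6.0000)
after link 4: o_4 = (4.9465, 1.9319, 10.0000)
after link 5: o_5 = (0.6345, 2.5696, 11.0000)
after link 6: o_6 = (-4.5233, 6.3640, 11.0000)

-4.523 6.364 11.000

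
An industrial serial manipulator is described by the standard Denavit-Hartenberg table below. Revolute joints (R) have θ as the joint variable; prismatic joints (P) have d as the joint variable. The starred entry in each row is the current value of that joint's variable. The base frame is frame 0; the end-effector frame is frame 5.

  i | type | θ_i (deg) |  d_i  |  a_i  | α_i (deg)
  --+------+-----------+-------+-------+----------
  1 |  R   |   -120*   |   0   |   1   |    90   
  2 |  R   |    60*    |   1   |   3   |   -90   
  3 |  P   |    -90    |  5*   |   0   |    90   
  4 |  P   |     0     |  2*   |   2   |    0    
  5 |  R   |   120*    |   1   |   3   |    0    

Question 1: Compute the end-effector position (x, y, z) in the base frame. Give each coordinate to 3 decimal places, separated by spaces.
1.491 5.583 3.799

after link 1: o_1 = (-0.5000, -0.8660, 0.0000)
after link 2: o_2 = (-2.1160, -1.6651, 2.5981)
after link 3: o_3 = (0.0490, 2.0849, 5.0981)
after link 4: o_4 = (-1.1830, 3.9510, 3.3660)
after link 5: o_5 = (1.4910, 5.5825, 3.7990)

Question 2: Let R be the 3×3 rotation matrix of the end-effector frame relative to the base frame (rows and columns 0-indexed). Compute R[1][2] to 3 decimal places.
0.433

End-effector z-axis (col 2 of R) = (0.2500,0.4330,-0.8660)
R[1][2] = 0.4330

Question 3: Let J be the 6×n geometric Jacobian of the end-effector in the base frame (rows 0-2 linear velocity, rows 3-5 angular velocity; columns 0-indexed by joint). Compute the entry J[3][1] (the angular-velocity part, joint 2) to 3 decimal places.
axis z_1 = (-0.8660,0.5000,0.0000); lever o_n−o_1 = (1.9910,6.4486,3.7990)
cross product → J_v[:, 1] = (1.8995,3.2901,-6.5801)
J_ω[:, 1] = z_1
entry J[3][1] = -0.8660

-0.866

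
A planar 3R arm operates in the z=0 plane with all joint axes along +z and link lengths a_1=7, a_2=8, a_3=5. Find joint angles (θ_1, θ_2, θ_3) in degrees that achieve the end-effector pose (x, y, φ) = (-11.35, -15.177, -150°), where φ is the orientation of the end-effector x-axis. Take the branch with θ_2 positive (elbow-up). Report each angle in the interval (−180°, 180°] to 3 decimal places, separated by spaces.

-135.004 30.010 -45.006

wrist centre = target − a_3·(cos φ, sin φ) = (-7.0199, -12.6770)
cos θ_2 = (209.9849−7²−8²)/(2·7·8) = 0.8659; θ_2 = 30.0101° (elbow-up)
β = atan2(-12.6770,-7.0199) = -118.9754°; ψ = atan2(4.0012,13.9275) = 16.0288°
θ_1 = β − ψ = -135.0042°
θ_3 = φ − θ_1 − θ_2 = -45.0059° (wrapped to (-180°,180°])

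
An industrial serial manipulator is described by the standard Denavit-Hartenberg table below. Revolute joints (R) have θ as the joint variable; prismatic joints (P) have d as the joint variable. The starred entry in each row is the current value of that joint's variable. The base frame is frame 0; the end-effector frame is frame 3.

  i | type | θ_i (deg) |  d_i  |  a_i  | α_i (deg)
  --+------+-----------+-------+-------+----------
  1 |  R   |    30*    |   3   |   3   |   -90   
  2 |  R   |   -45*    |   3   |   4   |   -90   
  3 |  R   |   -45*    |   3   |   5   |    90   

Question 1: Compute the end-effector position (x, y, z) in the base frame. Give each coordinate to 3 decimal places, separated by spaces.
after link 1: o_1 = (2.5981, 1.5000, 3.0000)
after link 2: o_2 = (3.5476, 5.5123, 5.8284)
after link 3: o_3 = (5.7820, 10.8848, 6.2071)

5.782 10.885 6.207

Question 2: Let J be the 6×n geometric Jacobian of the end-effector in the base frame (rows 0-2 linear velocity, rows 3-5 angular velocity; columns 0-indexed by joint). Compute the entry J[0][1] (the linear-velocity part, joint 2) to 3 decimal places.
axis z_1 = (-0.5000,0.8660,0.0000); lever o_n−o_1 = (3.1839,9.3848,3.2071)
cross product → J_v[:, 1] = (2.7774,1.6036,-7.4497)
J_ω[:, 1] = z_1
entry J[0][1] = 2.7774

2.777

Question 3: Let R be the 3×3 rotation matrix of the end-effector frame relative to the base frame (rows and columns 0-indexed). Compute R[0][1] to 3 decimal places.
End-effector y-axis (col 1 of R) = (0.6124,0.3536,-0.7071)
R[0][1] = 0.6124

0.612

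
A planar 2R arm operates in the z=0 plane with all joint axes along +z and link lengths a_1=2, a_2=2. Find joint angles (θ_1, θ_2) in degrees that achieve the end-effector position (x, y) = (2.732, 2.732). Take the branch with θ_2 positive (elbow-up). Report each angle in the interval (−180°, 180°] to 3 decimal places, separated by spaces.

cos θ_2 = (14.9276−2²−2²)/(2·2·2) = 0.8660; θ_2 = 30.0080° (elbow-up)
β = atan2(2.7320,2.7320) = 45.0000°; ψ = atan2(1.0002,3.7319) = 15.0040°
θ_1 = β − ψ = 29.9960°

29.996 30.008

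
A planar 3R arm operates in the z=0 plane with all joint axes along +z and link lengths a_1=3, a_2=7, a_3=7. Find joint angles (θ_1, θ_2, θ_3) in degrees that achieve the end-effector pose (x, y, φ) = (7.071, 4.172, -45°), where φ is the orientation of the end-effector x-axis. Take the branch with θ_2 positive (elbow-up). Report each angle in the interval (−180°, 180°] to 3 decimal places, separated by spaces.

45.012 44.986 -134.997

wrist centre = target − a_3·(cos φ, sin φ) = (2.1213, 9.1217)
cos θ_2 = (87.7060−3²−7²)/(2·3·7) = 0.7073; θ_2 = 44.9855° (elbow-up)
β = atan2(9.1217,2.1213) = 76.9086°; ψ = atan2(4.9485,7.9510) = 31.8971°
θ_1 = β − ψ = 45.0115°
θ_3 = φ − θ_1 − θ_2 = -134.9971° (wrapped to (-180°,180°])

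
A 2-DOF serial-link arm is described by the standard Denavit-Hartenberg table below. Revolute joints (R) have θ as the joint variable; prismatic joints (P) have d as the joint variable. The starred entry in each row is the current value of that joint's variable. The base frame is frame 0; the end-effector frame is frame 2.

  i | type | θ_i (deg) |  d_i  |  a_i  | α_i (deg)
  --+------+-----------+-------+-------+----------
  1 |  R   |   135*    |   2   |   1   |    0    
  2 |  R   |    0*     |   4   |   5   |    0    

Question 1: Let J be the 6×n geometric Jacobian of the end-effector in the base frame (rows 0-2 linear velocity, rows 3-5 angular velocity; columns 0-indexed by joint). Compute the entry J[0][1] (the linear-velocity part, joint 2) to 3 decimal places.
-3.536

axis z_1 = (0.0000,0.0000,1.0000); lever o_n−o_1 = (-3.5355,3.5355,4.0000)
cross product → J_v[:, 1] = (-3.5355,-3.5355,0.0000)
J_ω[:, 1] = z_1
entry J[0][1] = -3.5355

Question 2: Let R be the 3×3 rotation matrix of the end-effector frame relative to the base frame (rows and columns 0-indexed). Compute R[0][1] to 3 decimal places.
End-effector y-axis (col 1 of R) = (-0.7071,-0.7071,0.0000)
R[0][1] = -0.7071

-0.707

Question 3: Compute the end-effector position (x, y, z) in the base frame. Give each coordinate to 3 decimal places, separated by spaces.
-4.243 4.243 6.000

after link 1: o_1 = (-0.7071, 0.7071, 2.0000)
after link 2: o_2 = (-4.2426, 4.2426, 6.0000)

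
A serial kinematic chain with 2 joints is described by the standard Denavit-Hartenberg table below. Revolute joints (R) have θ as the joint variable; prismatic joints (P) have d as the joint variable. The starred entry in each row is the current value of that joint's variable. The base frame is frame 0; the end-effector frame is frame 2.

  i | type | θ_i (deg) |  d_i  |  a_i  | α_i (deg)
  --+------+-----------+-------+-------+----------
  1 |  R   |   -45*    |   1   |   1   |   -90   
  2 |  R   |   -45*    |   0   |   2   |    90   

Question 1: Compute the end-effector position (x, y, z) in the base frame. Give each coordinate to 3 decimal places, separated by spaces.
1.707 -1.707 2.414

after link 1: o_1 = (0.7071, -0.7071, 1.0000)
after link 2: o_2 = (1.7071, -1.7071, 2.4142)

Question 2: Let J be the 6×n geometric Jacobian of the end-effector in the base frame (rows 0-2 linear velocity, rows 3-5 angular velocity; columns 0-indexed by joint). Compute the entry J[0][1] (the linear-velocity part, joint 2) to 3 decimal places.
1.000

axis z_1 = (0.7071,0.7071,0.0000); lever o_n−o_1 = (1.0000,-1.0000,1.4142)
cross product → J_v[:, 1] = (1.0000,-1.0000,-1.4142)
J_ω[:, 1] = z_1
entry J[0][1] = 1.0000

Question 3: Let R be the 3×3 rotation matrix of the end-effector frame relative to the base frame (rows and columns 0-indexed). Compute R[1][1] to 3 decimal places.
0.707

End-effector y-axis (col 1 of R) = (0.7071,0.7071,0.0000)
R[1][1] = 0.7071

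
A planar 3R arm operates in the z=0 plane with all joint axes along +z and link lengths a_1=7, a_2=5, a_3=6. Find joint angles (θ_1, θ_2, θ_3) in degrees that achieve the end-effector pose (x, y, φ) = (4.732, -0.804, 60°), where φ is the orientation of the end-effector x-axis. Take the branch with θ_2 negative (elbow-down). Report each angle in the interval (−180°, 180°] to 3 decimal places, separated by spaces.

-30.001 -119.998 -150.000

wrist centre = target − a_3·(cos φ, sin φ) = (1.7320, -6.0002)
cos θ_2 = (39.0017−7²−5²)/(2·7·5) = -0.5000; θ_2 = -119.9984° (elbow-down)
β = atan2(-6.0002,1.7320) = -73.8987°; ψ = atan2(-4.3302,4.5001) = -43.8976°
θ_1 = β − ψ = -30.0011°
θ_3 = φ − θ_1 − θ_2 = -150.0004° (wrapped to (-180°,180°])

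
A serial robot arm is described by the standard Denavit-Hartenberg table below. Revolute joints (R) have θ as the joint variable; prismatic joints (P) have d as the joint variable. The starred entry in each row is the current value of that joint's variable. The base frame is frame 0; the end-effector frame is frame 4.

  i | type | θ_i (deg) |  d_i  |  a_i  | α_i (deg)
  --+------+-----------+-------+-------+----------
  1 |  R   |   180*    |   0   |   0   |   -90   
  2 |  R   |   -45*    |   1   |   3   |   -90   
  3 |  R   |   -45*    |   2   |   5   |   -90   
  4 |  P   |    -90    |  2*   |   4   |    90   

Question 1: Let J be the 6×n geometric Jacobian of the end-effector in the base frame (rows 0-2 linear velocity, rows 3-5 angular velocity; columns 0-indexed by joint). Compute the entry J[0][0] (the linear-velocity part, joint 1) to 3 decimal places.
3.121

axis z_0 = ẑ; lever o_n−o_0 = (-9.8640,-3.1213,1.3787)
cross product → J_v[:, 0] = (3.1213,-9.8640,0.0000)
J_ω[:, 0] = z_0
entry J[0][0] = 3.1213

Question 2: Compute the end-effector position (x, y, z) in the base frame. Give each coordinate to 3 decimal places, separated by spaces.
after link 1: o_1 = (0.0000, 0.0000, 0.0000)
after link 2: o_2 = (-2.1213, -1.0000, 2.1213)
after link 3: o_3 = (-6.0355, -4.5355, 3.2071)
after link 4: o_4 = (-9.8640, -3.1213, 1.3787)

-9.864 -3.121 1.379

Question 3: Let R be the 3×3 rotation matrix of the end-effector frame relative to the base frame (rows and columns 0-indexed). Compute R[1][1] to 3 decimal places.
End-effector y-axis (col 1 of R) = (-0.5000,0.7071,0.5000)
R[1][1] = 0.7071

0.707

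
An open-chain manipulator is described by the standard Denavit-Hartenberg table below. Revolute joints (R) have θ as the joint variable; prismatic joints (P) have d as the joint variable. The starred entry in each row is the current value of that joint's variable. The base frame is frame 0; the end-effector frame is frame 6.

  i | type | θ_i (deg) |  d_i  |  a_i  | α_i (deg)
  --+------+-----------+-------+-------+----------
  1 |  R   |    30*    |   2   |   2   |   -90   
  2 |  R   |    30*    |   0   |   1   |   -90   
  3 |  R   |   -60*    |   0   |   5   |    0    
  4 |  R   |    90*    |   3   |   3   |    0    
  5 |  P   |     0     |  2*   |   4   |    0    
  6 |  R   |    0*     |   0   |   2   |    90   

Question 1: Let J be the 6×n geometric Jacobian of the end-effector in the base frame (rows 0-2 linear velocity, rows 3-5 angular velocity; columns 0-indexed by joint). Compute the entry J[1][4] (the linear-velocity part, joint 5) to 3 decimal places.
-0.250

prismatic axis z_4 = (-0.4330,-0.2500,-0.8660)
J_v[:, 4] = z_4; J_ω[:, 4] = (0,0,0)
entry J[1][4] = -0.2500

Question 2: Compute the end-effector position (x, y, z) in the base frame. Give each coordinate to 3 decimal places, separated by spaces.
after link 1: o_1 = (1.7321, 1.0000, 2.0000)
after link 2: o_2 = (2.4821, 1.4330, 1.5000)
after link 3: o_3 = (2.1920, 6.2655, 0.2500)
after link 4: o_4 = (3.5915, 5.3415, -3.6471)
after link 5: o_5 = (6.3236, 4.6095, -7.1112)
after link 6: o_6 = (8.1226, 4.4934, -7.9772)

8.123 4.493 -7.977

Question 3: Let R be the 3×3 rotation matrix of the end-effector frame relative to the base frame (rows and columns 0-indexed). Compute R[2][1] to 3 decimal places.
End-effector y-axis (col 1 of R) = (-0.4330,-0.2500,-0.8660)
R[2][1] = -0.8660

-0.866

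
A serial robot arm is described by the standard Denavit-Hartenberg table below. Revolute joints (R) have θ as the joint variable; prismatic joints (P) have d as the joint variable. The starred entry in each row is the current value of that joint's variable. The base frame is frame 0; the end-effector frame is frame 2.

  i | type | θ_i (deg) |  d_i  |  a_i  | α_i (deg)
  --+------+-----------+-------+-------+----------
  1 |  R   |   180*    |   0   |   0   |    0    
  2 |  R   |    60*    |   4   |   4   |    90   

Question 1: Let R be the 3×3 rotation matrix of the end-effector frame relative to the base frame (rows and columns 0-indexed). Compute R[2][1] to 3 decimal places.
End-effector y-axis (col 1 of R) = (0.0000,-0.0000,1.0000)
R[2][1] = 1.0000

1.000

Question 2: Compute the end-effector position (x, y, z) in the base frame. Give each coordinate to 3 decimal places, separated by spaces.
-2.000 -3.464 4.000

after link 1: o_1 = (0.0000, 0.0000, 0.0000)
after link 2: o_2 = (-2.0000, -3.4641, 4.0000)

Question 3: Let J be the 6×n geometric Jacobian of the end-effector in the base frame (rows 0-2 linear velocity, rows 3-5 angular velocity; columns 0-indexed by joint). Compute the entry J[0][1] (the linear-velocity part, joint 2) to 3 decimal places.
axis z_1 = (0.0000,0.0000,1.0000); lever o_n−o_1 = (-2.0000,-3.4641,4.0000)
cross product → J_v[:, 1] = (3.4641,-2.0000,0.0000)
J_ω[:, 1] = z_1
entry J[0][1] = 3.4641

3.464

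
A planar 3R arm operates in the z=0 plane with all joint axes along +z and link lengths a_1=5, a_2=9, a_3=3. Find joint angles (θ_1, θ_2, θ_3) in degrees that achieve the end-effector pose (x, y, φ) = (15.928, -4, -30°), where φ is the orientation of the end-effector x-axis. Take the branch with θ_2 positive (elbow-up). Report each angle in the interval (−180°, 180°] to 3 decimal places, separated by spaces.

-30.005 30.007 -30.002

wrist centre = target − a_3·(cos φ, sin φ) = (13.3299, -2.5000)
cos θ_2 = (183.9369−5²−9²)/(2·5·9) = 0.8660; θ_2 = 30.0069° (elbow-up)
β = atan2(-2.5000,13.3299) = -10.6223°; ψ = atan2(4.5009,12.7937) = 19.3823°
θ_1 = β − ψ = -30.0047°
θ_3 = φ − θ_1 − θ_2 = -30.0022° (wrapped to (-180°,180°])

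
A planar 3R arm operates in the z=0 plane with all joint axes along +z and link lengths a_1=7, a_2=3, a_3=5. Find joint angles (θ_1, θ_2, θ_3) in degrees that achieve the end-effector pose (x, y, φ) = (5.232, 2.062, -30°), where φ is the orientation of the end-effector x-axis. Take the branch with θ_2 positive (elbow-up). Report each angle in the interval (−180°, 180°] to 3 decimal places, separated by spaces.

wrist centre = target − a_3·(cos φ, sin φ) = (0.9019, 4.5620)
cos θ_2 = (21.6252−7²−3²)/(2·7·3) = -0.8661; θ_2 = 150.0047° (elbow-up)
β = atan2(4.5620,0.9019) = 78.8173°; ψ = atan2(1.4998,4.4018) = 18.8151°
θ_1 = β − ψ = 60.0022°
θ_3 = φ − θ_1 − θ_2 = 119.9931° (wrapped to (-180°,180°])

60.002 150.005 119.993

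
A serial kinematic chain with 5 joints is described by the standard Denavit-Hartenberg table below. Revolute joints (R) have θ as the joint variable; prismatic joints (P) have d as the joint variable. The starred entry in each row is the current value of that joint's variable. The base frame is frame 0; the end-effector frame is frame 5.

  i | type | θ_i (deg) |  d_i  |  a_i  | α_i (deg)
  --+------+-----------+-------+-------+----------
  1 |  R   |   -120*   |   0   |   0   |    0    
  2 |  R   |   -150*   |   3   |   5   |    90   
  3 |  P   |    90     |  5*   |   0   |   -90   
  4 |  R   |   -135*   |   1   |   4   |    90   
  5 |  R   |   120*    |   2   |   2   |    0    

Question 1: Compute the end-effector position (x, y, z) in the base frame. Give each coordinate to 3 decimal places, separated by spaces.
5.707 2.268 -0.536

after link 1: o_1 = (0.0000, 0.0000, 0.0000)
after link 2: o_2 = (-0.0000, 5.0000, 3.0000)
after link 3: o_3 = (5.0000, 5.0000, 3.0000)
after link 4: o_4 = (7.8284, 4.0000, 0.1716)
after link 5: o_5 = (5.7071, 2.2679, -0.5355)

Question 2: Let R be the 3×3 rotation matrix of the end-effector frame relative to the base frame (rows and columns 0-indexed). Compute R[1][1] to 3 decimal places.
0.500

End-effector y-axis (col 1 of R) = (-0.6124,0.5000,0.6124)
R[1][1] = 0.5000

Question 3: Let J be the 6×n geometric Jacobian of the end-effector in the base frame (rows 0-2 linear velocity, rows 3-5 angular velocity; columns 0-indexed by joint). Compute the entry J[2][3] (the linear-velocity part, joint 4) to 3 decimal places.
0.707

axis z_3 = (0.0000,-1.0000,0.0000); lever o_n−o_3 = (0.7071,-2.7321,-3.5355)
cross product → J_v[:, 3] = (3.5355,0.0000,0.7071)
J_ω[:, 3] = z_3
entry J[2][3] = 0.7071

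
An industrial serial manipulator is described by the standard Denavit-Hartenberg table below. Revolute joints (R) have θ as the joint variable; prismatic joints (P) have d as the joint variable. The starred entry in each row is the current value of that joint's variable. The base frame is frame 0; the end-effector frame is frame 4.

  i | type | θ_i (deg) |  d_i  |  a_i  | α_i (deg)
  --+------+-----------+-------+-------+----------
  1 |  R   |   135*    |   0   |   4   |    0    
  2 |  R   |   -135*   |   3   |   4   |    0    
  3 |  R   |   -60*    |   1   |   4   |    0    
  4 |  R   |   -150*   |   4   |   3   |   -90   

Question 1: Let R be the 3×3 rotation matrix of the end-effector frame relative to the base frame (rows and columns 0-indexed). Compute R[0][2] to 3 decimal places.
End-effector z-axis (col 2 of R) = (-0.5000,-0.8660,0.0000)
R[0][2] = -0.5000

-0.500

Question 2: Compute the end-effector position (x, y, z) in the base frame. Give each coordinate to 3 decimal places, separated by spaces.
0.573 0.864 8.000

after link 1: o_1 = (-2.8284, 2.8284, 0.0000)
after link 2: o_2 = (1.1716, 2.8284, 3.0000)
after link 3: o_3 = (3.1716, -0.6357, 4.0000)
after link 4: o_4 = (0.5735, 0.8643, 8.0000)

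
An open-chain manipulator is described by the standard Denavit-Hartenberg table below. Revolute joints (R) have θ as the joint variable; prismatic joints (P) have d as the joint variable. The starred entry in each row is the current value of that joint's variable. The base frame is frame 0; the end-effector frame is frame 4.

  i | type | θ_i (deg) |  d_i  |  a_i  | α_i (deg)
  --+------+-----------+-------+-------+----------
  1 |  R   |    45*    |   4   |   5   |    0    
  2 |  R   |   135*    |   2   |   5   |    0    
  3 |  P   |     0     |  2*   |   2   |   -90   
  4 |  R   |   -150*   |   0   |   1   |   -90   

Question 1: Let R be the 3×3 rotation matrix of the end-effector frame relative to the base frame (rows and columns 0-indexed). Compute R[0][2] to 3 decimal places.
End-effector z-axis (col 2 of R) = (-0.5000,0.0000,0.8660)
R[0][2] = -0.5000

-0.500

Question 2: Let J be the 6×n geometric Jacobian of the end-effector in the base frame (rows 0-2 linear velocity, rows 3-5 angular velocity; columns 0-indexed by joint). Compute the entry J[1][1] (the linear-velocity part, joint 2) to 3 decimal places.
-6.134

axis z_1 = (0.0000,0.0000,1.0000); lever o_n−o_1 = (-6.1340,0.0000,4.5000)
cross product → J_v[:, 1] = (-0.0000,-6.1340,0.0000)
J_ω[:, 1] = z_1
entry J[1][1] = -6.1340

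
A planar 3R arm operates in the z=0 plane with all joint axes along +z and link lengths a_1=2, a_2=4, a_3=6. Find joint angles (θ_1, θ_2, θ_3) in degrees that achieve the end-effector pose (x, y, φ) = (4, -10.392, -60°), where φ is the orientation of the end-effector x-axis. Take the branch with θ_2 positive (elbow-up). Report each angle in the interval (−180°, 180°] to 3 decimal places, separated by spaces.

wrist centre = target − a_3·(cos φ, sin φ) = (1.0000, -5.1958)
cos θ_2 = (27.9968−2²−4²)/(2·2·4) = 0.4998; θ_2 = 60.0131° (elbow-up)
β = atan2(-5.1958,1.0000) = -79.1060°; ψ = atan2(3.4646,3.9992) = 40.9028°
θ_1 = β − ψ = -120.0087°
θ_3 = φ − θ_1 − θ_2 = -0.0044° (wrapped to (-180°,180°])

-120.009 60.013 -0.004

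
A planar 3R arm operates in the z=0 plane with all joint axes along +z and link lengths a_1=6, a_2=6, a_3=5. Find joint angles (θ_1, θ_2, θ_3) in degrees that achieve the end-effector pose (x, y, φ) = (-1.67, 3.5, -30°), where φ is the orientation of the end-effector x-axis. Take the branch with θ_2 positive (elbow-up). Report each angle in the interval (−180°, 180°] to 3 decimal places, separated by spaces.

wrist centre = target − a_3·(cos φ, sin φ) = (-6.0001, 6.0000)
cos θ_2 = (72.0015−6²−6²)/(2·6·6) = 0.0000; θ_2 = 89.9988° (elbow-up)
β = atan2(6.0000,-6.0001) = 135.0006°; ψ = atan2(6.0000,6.0001) = 44.9994°
θ_1 = β − ψ = 90.0012°
θ_3 = φ − θ_1 − θ_2 = 150.0000° (wrapped to (-180°,180°])

90.001 89.999 150.000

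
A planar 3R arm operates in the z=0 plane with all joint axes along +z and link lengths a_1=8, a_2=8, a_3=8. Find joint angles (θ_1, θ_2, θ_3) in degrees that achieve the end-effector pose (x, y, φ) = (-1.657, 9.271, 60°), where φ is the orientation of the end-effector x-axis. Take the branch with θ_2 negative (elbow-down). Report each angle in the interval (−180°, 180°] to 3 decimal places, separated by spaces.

-134.996 -135.000 -30.004

wrist centre = target − a_3·(cos φ, sin φ) = (-5.6570, 2.3428)
cos θ_2 = (37.4903−8²−8²)/(2·8·8) = -0.7071; θ_2 = -135.0000° (elbow-down)
β = atan2(2.3428,-5.6570) = 157.5035°; ψ = atan2(-5.6569,2.3431) = -67.5000°
θ_1 = β − ψ = 225.0035°
θ_3 = φ − θ_1 − θ_2 = -30.0035° (wrapped to (-180°,180°])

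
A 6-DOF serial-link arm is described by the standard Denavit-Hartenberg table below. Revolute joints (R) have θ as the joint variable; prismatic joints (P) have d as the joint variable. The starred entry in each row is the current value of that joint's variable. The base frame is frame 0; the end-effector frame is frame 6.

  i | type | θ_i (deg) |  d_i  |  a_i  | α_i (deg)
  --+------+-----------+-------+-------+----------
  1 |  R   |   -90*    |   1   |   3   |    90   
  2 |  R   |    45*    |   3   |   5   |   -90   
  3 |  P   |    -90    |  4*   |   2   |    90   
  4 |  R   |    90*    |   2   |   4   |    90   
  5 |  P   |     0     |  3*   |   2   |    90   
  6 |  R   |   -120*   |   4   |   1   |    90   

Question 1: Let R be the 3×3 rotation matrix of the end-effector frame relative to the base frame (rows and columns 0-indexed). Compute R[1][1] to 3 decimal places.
-0.707

End-effector y-axis (col 1 of R) = (0.0000,-0.7071,0.7071)
R[1][1] = -0.7071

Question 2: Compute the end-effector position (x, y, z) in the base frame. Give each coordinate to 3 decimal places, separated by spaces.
after link 1: o_1 = (0.0000, -3.0000, 1.0000)
after link 2: o_2 = (-3.0000, -6.5355, 4.5355)
after link 3: o_3 = (-5.0000, -3.7071, 7.3640)
after link 4: o_4 = (-5.0000, 0.5355, 8.7782)
after link 5: o_5 = (-8.0000, 1.9497, 10.1924)
after link 6: o_6 = (-7.1340, -1.2322, 12.6673)

-7.134 -1.232 12.667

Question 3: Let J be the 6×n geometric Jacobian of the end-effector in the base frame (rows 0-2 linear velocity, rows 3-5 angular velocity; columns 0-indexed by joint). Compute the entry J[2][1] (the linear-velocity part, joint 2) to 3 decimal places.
-1.768

axis z_1 = (-1.0000,-0.0000,0.0000); lever o_n−o_1 = (-7.1340,1.7678,11.6673)
cross product → J_v[:, 1] = (-0.0000,11.6673,-1.7678)
J_ω[:, 1] = z_1
entry J[2][1] = -1.7678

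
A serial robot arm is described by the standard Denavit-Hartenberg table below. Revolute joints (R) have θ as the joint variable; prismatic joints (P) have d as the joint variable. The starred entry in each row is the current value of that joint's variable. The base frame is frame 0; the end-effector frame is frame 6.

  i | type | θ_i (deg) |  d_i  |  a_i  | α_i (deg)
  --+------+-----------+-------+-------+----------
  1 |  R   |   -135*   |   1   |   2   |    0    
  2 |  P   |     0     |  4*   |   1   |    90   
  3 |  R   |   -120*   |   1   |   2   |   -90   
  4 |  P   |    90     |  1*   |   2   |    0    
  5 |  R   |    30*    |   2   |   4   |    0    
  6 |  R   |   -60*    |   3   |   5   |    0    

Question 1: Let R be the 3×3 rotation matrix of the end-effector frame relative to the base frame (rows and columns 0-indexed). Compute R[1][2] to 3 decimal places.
End-effector z-axis (col 2 of R) = (-0.6124,-0.6124,-0.5000)
R[1][2] = -0.6124

-0.612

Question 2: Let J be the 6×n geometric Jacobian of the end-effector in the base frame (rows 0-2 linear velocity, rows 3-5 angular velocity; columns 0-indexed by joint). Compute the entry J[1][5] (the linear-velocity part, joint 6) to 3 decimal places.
axis z_5 = (-0.6124,-0.6124,-0.5000); lever o_n−o_5 = (2.1086,-4.0151,-3.6651)
cross product → J_v[:, 5] = (0.2368,-3.2987,3.7500)
J_ω[:, 5] = z_5
entry J[1][5] = -3.2987

-3.299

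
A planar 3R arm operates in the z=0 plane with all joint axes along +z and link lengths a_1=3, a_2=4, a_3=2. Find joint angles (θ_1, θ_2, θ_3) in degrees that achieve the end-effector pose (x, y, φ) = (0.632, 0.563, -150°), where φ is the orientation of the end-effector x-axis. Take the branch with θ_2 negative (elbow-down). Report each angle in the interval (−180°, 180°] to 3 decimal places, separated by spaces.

wrist centre = target − a_3·(cos φ, sin φ) = (2.3641, 1.5630)
cos θ_2 = (8.0317−3²−4²)/(2·3·4) = -0.7070; θ_2 = -134.9923° (elbow-down)
β = atan2(1.5630,2.3641) = 33.4708°; ψ = atan2(-2.8288,0.1720) = -86.5215°
θ_1 = β − ψ = 119.9923°
θ_3 = φ − θ_1 − θ_2 = -135.0000° (wrapped to (-180°,180°])

119.992 -134.992 -135.000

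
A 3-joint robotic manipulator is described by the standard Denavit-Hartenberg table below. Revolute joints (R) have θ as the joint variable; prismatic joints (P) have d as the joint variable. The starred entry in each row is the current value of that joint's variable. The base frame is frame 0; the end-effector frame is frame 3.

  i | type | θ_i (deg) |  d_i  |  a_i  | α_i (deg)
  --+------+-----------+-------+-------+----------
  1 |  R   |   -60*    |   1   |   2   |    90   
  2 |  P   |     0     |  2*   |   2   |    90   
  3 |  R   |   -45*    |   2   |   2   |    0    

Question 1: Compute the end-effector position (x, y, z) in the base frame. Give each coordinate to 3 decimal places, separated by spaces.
after link 1: o_1 = (1.0000, -1.7321, 1.0000)
after link 2: o_2 = (0.2679, -4.4641, 1.0000)
after link 3: o_3 = (2.1998, -4.9817, -1.0000)

2.200 -4.982 -1.000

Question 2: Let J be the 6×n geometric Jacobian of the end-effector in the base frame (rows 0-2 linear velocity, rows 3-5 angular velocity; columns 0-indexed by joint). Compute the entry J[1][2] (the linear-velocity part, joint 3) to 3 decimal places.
axis z_2 = (-0.0000,-0.0000,-1.0000); lever o_n−o_2 = (1.9319,-0.5176,-2.0000)
cross product → J_v[:, 2] = (-0.5176,-1.9319,0.0000)
J_ω[:, 2] = z_2
entry J[1][2] = -1.9319

-1.932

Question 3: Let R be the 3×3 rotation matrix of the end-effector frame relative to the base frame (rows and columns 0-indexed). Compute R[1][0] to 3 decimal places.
End-effector x-axis (col 0 of R) = (0.9659,-0.2588,-0.0000)
R[1][0] = -0.2588

-0.259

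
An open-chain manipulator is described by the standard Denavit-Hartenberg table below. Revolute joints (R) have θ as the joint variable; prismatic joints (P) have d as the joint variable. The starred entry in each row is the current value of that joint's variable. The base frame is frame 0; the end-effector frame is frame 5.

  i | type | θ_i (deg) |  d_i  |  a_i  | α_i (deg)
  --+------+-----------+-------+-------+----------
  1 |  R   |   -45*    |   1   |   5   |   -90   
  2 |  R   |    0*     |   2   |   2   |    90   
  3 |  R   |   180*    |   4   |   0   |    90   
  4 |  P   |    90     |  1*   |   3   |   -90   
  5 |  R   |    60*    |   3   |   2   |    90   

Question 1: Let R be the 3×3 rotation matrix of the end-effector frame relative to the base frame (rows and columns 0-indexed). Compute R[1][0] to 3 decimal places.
-0.612

End-effector x-axis (col 0 of R) = (-0.6124,-0.6124,0.5000)
R[1][0] = -0.6124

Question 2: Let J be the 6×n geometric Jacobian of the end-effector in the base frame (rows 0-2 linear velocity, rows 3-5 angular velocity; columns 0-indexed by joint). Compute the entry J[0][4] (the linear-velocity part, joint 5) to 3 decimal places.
-0.707

axis z_4 = (0.7071,-0.7071,0.0000); lever o_n−o_4 = (0.8966,-3.3461,1.0000)
cross product → J_v[:, 4] = (-0.7071,-0.7071,-1.7321)
J_ω[:, 4] = z_4
entry J[0][4] = -0.7071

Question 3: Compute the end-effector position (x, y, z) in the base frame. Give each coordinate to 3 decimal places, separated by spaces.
7.968 -6.174 9.000

after link 1: o_1 = (3.5355, -3.5355, 1.0000)
after link 2: o_2 = (6.3640, -3.5355, 1.0000)
after link 3: o_3 = (6.3640, -3.5355, 5.0000)
after link 4: o_4 = (7.0711, -2.8284, 8.0000)
after link 5: o_5 = (7.9676, -6.1745, 9.0000)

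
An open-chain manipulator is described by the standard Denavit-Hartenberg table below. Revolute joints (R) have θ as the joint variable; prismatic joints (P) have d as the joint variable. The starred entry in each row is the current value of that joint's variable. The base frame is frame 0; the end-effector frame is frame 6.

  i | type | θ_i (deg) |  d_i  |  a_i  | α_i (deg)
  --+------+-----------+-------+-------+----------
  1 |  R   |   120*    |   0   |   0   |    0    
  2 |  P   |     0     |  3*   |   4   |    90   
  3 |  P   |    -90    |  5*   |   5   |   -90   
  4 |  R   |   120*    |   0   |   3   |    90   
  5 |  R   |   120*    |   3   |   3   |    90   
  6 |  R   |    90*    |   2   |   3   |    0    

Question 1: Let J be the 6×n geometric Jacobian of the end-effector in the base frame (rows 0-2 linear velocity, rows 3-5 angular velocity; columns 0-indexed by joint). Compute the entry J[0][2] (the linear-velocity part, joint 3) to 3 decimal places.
0.866

prismatic axis z_2 = (0.8660,0.5000,0.0000)
J_v[:, 2] = z_2; J_ω[:, 2] = (0,0,0)
entry J[0][2] = 0.8660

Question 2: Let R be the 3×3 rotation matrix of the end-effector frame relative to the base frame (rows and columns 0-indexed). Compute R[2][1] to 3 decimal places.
End-effector y-axis (col 1 of R) = (0.0580,-0.9665,0.2500)
R[2][1] = 0.2500

0.250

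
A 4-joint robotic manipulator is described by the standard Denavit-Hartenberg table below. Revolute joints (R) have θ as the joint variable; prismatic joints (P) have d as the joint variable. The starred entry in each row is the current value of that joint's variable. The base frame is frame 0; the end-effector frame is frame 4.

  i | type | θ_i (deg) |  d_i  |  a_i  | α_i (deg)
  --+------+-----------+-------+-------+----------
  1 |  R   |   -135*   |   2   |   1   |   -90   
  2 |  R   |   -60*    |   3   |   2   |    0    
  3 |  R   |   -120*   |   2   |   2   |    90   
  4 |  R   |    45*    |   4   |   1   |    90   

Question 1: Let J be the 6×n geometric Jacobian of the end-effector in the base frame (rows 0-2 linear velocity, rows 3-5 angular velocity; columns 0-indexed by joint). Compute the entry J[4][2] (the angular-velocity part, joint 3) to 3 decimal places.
axis z_2 = (0.7071,-0.7071,0.0000); lever o_n−o_2 = (3.8284,0.0000,-4.0000)
cross product → J_v[:, 2] = (2.8284,2.8284,2.7071)
J_ω[:, 2] = z_2
entry J[4][2] = -0.7071

-0.707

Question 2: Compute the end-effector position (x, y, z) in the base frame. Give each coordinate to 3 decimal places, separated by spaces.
4.536 -3.536 -0.268

after link 1: o_1 = (-0.7071, -0.7071, 2.0000)
after link 2: o_2 = (0.7071, -3.5355, 3.7321)
after link 3: o_3 = (3.5355, -3.5355, 3.7321)
after link 4: o_4 = (4.5355, -3.5355, -0.2679)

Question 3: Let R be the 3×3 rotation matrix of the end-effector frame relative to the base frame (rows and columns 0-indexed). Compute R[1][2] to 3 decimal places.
End-effector z-axis (col 2 of R) = (-0.0000,1.0000,0.0000)
R[1][2] = 1.0000

1.000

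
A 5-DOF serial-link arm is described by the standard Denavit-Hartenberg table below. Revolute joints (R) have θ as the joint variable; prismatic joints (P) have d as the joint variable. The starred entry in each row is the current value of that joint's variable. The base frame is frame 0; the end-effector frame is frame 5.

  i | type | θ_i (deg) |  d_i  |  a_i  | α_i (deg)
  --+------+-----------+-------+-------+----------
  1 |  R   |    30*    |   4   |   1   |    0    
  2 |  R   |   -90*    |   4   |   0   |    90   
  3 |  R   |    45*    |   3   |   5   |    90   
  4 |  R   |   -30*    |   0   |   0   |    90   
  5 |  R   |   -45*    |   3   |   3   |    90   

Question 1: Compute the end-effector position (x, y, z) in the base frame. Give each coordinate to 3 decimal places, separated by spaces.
2.573 -1.140 13.274

after link 1: o_1 = (0.8660, 0.5000, 4.0000)
after link 2: o_2 = (0.8660, 0.5000, 8.0000)
after link 3: o_3 = (0.0357, -4.0619, 11.5355)
after link 4: o_4 = (0.0357, -4.0619, 11.5355)
after link 5: o_5 = (2.5735, -1.1399, 13.2739)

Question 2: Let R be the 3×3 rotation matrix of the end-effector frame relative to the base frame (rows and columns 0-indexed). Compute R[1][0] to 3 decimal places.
0.235

End-effector x-axis (col 0 of R) = (0.2727,0.2348,0.9330)
R[1][0] = 0.2348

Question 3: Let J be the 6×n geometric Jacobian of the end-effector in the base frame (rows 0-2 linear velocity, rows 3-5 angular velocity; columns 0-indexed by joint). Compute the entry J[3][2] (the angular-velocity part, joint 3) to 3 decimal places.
-0.866

axis z_2 = (-0.8660,-0.5000,0.0000); lever o_n−o_2 = (1.7074,-1.6399,5.2739)
cross product → J_v[:, 2] = (-2.6370,4.5673,2.2739)
J_ω[:, 2] = z_2
entry J[3][2] = -0.8660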